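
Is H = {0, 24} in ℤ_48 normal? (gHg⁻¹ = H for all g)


H = {0, 24} in ℤ_48
ℤ_48 is abelian; every subgroup of an abelian group is normal

Yes, normal subgroup


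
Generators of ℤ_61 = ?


g generates ℤ_n iff gcd(g,n) = 1
Prime factors of 61: 61
Generators are g ∈ {1,...,60} not divisible by any of these primes.
Generators: {1, 2, 3, 4, 5, 6, 7, 8, 9, 10, 11, 12, 13, 14, 15, 16, 17, 18, 19, 20, 21, 22, 23, 24, 25, 26, 27, 28, 29, 30, 31, 32, 33, 34, 35, 36, 37, 38, 39, 40, 41, 42, 43, 44, 45, 46, 47, 48, 49, 50, 51, 52, 53, 54, 55, 56, 57, 58, 59, 60}
Number of generators = φ(61) = 60

Generators of ℤ_61 = {1, 2, 3, 4, 5, 6, 7, 8, 9, 10, 11, 12, 13, 14, 15, 16, 17, 18, 19, 20, 21, 22, 23, 24, 25, 26, 27, 28, 29, 30, 31, 32, 33, 34, 35, 36, 37, 38, 39, 40, 41, 42, 43, 44, 45, 46, 47, 48, 49, 50, 51, 52, 53, 54, 55, 56, 57, 58, 59, 60}


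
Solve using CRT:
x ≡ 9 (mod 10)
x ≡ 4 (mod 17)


m₁ = 10, m₂ = 17, gcd = 1, so CRT applies. M = m₁·m₂ = 170
Let M₁ = M/m₁ = 17, M₂ = M/m₂ = 10
Find y₁ ≡ M₁⁻¹ (mod m₁): 17⁻¹ ≡ 3 (mod 10)
Find y₂ ≡ M₂⁻¹ (mod m₂): 10⁻¹ ≡ 12 (mod 17)
x = a₁·M₁·y₁ + a₂·M₂·y₂ = 9·17·3 + 4·10·12 = 939
Reduce mod 170: x ≡ 89
Check: 89 mod 10 = 9 ✓, 89 mod 17 = 4 ✓

x ≡ 89 (mod 170)


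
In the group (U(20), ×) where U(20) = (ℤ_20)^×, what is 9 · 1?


Operation: multiplication mod 20
9 · 1 = (a × b) mod 20 with a = 9, b = 1

9 · 1 = 9


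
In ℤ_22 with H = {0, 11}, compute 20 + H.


20 + H = {20 + h (mod 22) : h ∈ H}
20+0=20, 20+11=9
20 + H = {9, 20} = 9 + H

20 + H = {9, 20}


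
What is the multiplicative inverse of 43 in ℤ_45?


Use the extended Euclidean algorithm to write 1 = 43·s + 45·t; then s mod 45 is the inverse.
Euclidean algorithm:
  43 = 0·45 + 43
  45 = 1·43 + 2
  43 = 21·2 + 1
  2 = 2·1 + 0
gcd(43,45) = 1
Back-substitution gives: 43·(22) + 45·(-21) = 1
So 43⁻¹ ≡ 22 ≡ 22 (mod 45)
Check: 43 × 22 = 946 ≡ 1 (mod 45) ✓

43⁻¹ ≡ 22 (mod 45)


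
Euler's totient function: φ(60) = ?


Factor n: 60 = 2^2 × 3 × 5
φ(n) = n · ∏(1 - 1/p) over distinct primes p | n
φ(60) = 60 · (1 - 1/2) · (1 - 1/3) · (1 - 1/5) = 16

φ(60) = 16


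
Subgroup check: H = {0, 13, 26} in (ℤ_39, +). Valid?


Subgroup test for H = {0, 13, 26} in (ℤ_39, +):
(1) 0 ∈ H? Yes
(2) Closure: for all a,b ∈ H, (a+b) mod 39 ∈ H? Yes
(3) Inverses: for all a ∈ H, -a mod 39 ∈ H? Yes

Yes, H is a subgroup of ℤ_39


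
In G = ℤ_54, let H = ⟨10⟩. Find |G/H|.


|⟨10⟩| = n / gcd(10, 54) = 54 / 2 = 27
H is normal (ℤ_54 is abelian).
|G/H| = |G| / |H| = 54 / 27 = 2

|G/H| = 2


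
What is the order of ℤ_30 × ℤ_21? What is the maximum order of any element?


|ℤ_30 × ℤ_21| = 30 × 21 = 630
Max element order = lcm(30,21) = 210
Cyclic? No (gcd=3)

|ℤ_30×ℤ_21| = 630, max element order = 210


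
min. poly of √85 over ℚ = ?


√85 satisfies x² - 85 = 0, irreducible over ℚ since 85 is squarefree

Minimal polynomial: x² - 85


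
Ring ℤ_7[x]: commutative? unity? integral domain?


ℤ_7 is a field (n prime), so ℤ_7[x] is a commutative integral domain with unity
Commutative: Yes
Integral domain: Yes
Has unity: Yes

ℤ_7[x]: Commutative=Yes, Unity=Yes


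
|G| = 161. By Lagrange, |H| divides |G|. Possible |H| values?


Lagrange's theorem: |H| divides |G|
|G| = 161
Divisors of 161: 1, 7, 23, 161

Possible subgroup orders: {1, 7, 23, 161}


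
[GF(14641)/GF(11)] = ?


GF(14641) = GF(11^4), so the extension degree is 4

[GF(14641)/GF(11)] = 4


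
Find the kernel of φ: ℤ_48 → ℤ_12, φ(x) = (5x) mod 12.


Kernel = preimage of identity
ker(φ) = {x ∈ ℤ_48 : 5x ≡ 0 (mod 12)}. Since 12 | 48, φ is well-defined. The kernel is the cyclic subgroup ⟨12⟩ of ℤ_48 (order 4), i.e. {0, 12, 24, 36}

ker(φ) = {0, 12, 24, 36}


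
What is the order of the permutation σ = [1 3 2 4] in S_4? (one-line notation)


Cycle decomposition: (2 3)
Cycle lengths: 2
Order = lcm(2) = 2

ord(σ) = 2


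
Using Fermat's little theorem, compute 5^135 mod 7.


Fermat's little theorem: if p is prime and gcd(a,p)=1, then a^(p-1) ≡ 1 (mod p)
p = 7 is prime, gcd(5,7) = 1
Reduce exponent: 135 mod 6 = 3
So 5^135 ≡ 5^3 (mod 7)
5^3 mod 7 = 6

5^135 ≡ 6 (mod 7)


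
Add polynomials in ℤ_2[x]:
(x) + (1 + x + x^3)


Add coefficients mod 2:
x^0: 0 + 1 = 1 (mod 2)
x^1: 1 + 1 = 0 (mod 2)
x^2: 0 + 0 = 0 (mod 2)
x^3: 0 + 1 = 1 (mod 2)
Result: 1 + x^3

f + g = 1 + x^3


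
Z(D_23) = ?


Z(G) = {g ∈ G | gx = xg for all x ∈ G}
For odd n, Z(D_n) = {e}: no nontrivial rotation commutes with all reflections

Z(D_23) = {e}


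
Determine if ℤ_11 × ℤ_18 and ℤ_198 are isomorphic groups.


Comparing ℤ_11 × ℤ_18 and ℤ_198:
gcd(11,18) = 1, so ℤ_11 × ℤ_18 ≅ ℤ_198 (CRT)

Yes, ℤ_11 × ℤ_18 ≅ ℤ_198


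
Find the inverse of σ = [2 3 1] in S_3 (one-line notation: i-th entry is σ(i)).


To find σ⁻¹, swap domain and range:
σ(1) = 2 → σ⁻¹(2) = 1
σ(2) = 3 → σ⁻¹(3) = 2
σ(3) = 1 → σ⁻¹(1) = 3

σ⁻¹ = [3 1 2]


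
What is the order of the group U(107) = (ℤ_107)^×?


U(n) is the group of units mod n; |U(n)| = φ(n)
|U(107)| = φ(107) = 106

|U(107) = (ℤ_107)^×| = 106


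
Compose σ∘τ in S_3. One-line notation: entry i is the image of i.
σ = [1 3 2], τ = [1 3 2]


σ∘τ: apply τ first, then σ
1 →τ 1 →σ 1
2 →τ 3 →σ 2
3 →τ 2 →σ 3

σ∘τ = [1 2 3]


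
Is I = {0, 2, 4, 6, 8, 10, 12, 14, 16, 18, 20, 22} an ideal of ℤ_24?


Check ideal conditions for I = {0, 2, 4, 6, 8, 10, 12, 14, 16, 18, 20, 22} in ℤ_24:
(1) I is an additive subgroup? Yes
(2) For r ∈ ℤ_24 and a ∈ I: r·a ∈ I? Yes

Yes, I is an ideal of ℤ_24


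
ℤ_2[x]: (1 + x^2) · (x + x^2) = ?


Expand and collect like terms; reduce coefficients mod 2:
x^0: 1·0 = 0 ≡ 0 (mod 2)
x^1: 1·1 + 0·0 = 1 ≡ 1 (mod 2)
x^2: 1·1 + 0·1 + 1·0 = 1 ≡ 1 (mod 2)
x^3: 0·1 + 1·1 = 1 ≡ 1 (mod 2)
x^4: 1·1 = 1 ≡ 1 (mod 2)
Result: x + x^2 + x^3 + x^4

f · g = x + x^2 + x^3 + x^4


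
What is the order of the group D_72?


|D_n| = 2n (n rotations and n reflections)
|D_72| = 2×72 = 144

|D_72| = 144


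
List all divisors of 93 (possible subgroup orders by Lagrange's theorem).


Lagrange's theorem: |H| divides |G|
|G| = 93
Divisors of 93: 1, 3, 31, 93

Possible subgroup orders: {1, 3, 31, 93}


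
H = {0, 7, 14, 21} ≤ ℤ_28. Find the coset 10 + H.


10 + H = {10 + h (mod 28) : h ∈ H}
10+0=10, 10+7=17, 10+14=24, 10+21=3
10 + H = {3, 10, 17, 24} = 3 + H

10 + H = {3, 10, 17, 24}


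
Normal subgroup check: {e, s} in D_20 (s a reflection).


H = {e, s} in D_20 (s a reflection)
r·s·r⁻¹ = sr⁻² ≠ s for n ≥ 3, so {e, s} is not closed under conjugation

No, not a normal subgroup


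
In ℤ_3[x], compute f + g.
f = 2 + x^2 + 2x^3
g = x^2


Add coefficients mod 3:
x^0: 2 + 0 = 2 (mod 3)
x^1: 0 + 0 = 0 (mod 3)
x^2: 1 + 1 = 2 (mod 3)
x^3: 2 + 0 = 2 (mod 3)
Result: 2 + 2x^2 + 2x^3

f + g = 2 + 2x^2 + 2x^3


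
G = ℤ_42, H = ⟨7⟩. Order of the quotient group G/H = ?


|⟨7⟩| = n / gcd(7, 42) = 42 / 7 = 6
H is normal (ℤ_42 is abelian).
|G/H| = |G| / |H| = 42 / 6 = 7

|G/H| = 7


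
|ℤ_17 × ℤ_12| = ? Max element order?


|ℤ_17 × ℤ_12| = 17 × 12 = 204
Max element order = lcm(17,12) = 204
Cyclic? Yes (gcd=1)

|ℤ_17×ℤ_12| = 204, max element order = 204


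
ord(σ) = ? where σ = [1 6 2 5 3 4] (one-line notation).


Cycle decomposition: (2 6 4 5 3)
Cycle lengths: 5
Order = lcm(5) = 5

ord(σ) = 5


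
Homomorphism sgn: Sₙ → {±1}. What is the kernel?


Kernel = preimage of identity
ker(sgn) = even permutations = Aₙ

ker(sgn) = Aₙ


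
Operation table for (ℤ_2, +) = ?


Elements: {0, 1}
Operation: addition mod 2
Entry (a, b) = (a + b) mod 2

Cayley table:
  | 0 | 1
0 | 0 | 1
1 | 1 | 0


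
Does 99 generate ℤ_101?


g generates ℤ_n iff gcd(g, n) = 1
gcd(99, 101) = 1
Since gcd = 1, 99 is a generator.

Yes, 99 generates ℤ_101


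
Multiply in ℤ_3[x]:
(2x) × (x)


Expand and collect like terms; reduce coefficients mod 3:
x^0: 0·0 = 0 ≡ 0 (mod 3)
x^1: 0·1 + 2·0 = 0 ≡ 0 (mod 3)
x^2: 2·1 = 2 ≡ 2 (mod 3)
Result: 2x^2

f · g = 2x^2


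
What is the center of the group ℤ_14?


Z(G) = {g ∈ G | gx = xg for all x ∈ G}
ℤ_14 is abelian, so Z(G) = G

Z(ℤ_14) = ℤ_14


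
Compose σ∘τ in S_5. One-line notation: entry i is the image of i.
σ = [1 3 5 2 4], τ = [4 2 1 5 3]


σ∘τ: apply τ first, then σ
1 →τ 4 →σ 2
2 →τ 2 →σ 3
3 →τ 1 →σ 1
4 →τ 5 →σ 4
5 →τ 3 →σ 5

σ∘τ = [2 3 1 4 5]


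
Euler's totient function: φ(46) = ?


Factor n: 46 = 2 × 23
φ(n) = n · ∏(1 - 1/p) over distinct primes p | n
φ(46) = 46 · (1 - 1/2) · (1 - 1/23) = 22

φ(46) = 22


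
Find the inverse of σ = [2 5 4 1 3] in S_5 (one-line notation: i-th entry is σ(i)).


To find σ⁻¹, swap domain and range:
σ(1) = 2 → σ⁻¹(2) = 1
σ(2) = 5 → σ⁻¹(5) = 2
σ(3) = 4 → σ⁻¹(4) = 3
σ(4) = 1 → σ⁻¹(1) = 4
σ(5) = 3 → σ⁻¹(3) = 5

σ⁻¹ = [4 1 5 3 2]


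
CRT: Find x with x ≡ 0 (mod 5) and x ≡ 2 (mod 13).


m₁ = 5, m₂ = 13, gcd = 1, so CRT applies. M = m₁·m₂ = 65
Let M₁ = M/m₁ = 13, M₂ = M/m₂ = 5
Find y₁ ≡ M₁⁻¹ (mod m₁): 13⁻¹ ≡ 2 (mod 5)
Find y₂ ≡ M₂⁻¹ (mod m₂): 5⁻¹ ≡ 8 (mod 13)
x = a₁·M₁·y₁ + a₂·M₂·y₂ = 0·13·2 + 2·5·8 = 80
Reduce mod 65: x ≡ 15
Check: 15 mod 5 = 0 ✓, 15 mod 13 = 2 ✓

x ≡ 15 (mod 65)


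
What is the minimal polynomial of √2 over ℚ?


√2 satisfies x² - 2 = 0, irreducible over ℚ since 2 is squarefree

Minimal polynomial: x² - 2


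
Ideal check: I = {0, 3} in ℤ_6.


Check ideal conditions for I = {0, 3} in ℤ_6:
(1) I is an additive subgroup? Yes
(2) For r ∈ ℤ_6 and a ∈ I: r·a ∈ I? Yes

Yes, I is an ideal of ℤ_6


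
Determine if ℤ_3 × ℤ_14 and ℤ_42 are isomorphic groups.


Comparing ℤ_3 × ℤ_14 and ℤ_42:
gcd(3,14) = 1, so ℤ_3 × ℤ_14 ≅ ℤ_42 (CRT)

Yes, ℤ_3 × ℤ_14 ≅ ℤ_42


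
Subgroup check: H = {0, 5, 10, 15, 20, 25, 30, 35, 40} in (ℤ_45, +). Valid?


Subgroup test for H = {0, 5, 10, 15, 20, 25, 30, 35, 40} in (ℤ_45, +):
(1) 0 ∈ H? Yes
(2) Closure: for all a,b ∈ H, (a+b) mod 45 ∈ H? Yes
(3) Inverses: for all a ∈ H, -a mod 45 ∈ H? Yes

Yes, H is a subgroup of ℤ_45


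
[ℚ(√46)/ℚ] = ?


√46 has minimal polynomial x² - 46 (irreducible over ℚ since 46 is squarefree)

[ℚ(√46)/ℚ] = 2


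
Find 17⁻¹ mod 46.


Use the extended Euclidean algorithm to write 1 = 17·s + 46·t; then s mod 46 is the inverse.
Euclidean algorithm:
  17 = 0·46 + 17
  46 = 2·17 + 12
  17 = 1·12 + 5
  12 = 2·5 + 2
  5 = 2·2 + 1
  2 = 2·1 + 0
gcd(17,46) = 1
Back-substitution gives: 17·(19) + 46·(-7) = 1
So 17⁻¹ ≡ 19 ≡ 19 (mod 46)
Check: 17 × 19 = 323 ≡ 1 (mod 46) ✓

17⁻¹ ≡ 19 (mod 46)


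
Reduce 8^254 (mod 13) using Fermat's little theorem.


Fermat's little theorem: if p is prime and gcd(a,p)=1, then a^(p-1) ≡ 1 (mod p)
p = 13 is prime, gcd(8,13) = 1
Reduce exponent: 254 mod 12 = 2
So 8^254 ≡ 8^2 (mod 13)
8^2 mod 13 = 12

8^254 ≡ 12 (mod 13)


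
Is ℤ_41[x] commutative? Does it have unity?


ℤ_41 is a field (n prime), so ℤ_41[x] is a commutative integral domain with unity
Commutative: Yes
Integral domain: Yes
Has unity: Yes

ℤ_41[x]: Commutative=Yes, Unity=Yes


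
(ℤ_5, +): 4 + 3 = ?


Operation: addition mod 5
4 + 3 = (a + b) mod 5 with a = 4, b = 3

4 + 3 = 2


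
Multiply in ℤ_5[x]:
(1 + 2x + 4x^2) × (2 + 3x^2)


Expand and collect like terms; reduce coefficients mod 5:
x^0: 1·2 = 2 ≡ 2 (mod 5)
x^1: 1·0 + 2·2 = 4 ≡ 4 (mod 5)
x^2: 1·3 + 2·0 + 4·2 = 11 ≡ 1 (mod 5)
x^3: 2·3 + 4·0 = 6 ≡ 1 (mod 5)
x^4: 4·3 = 12 ≡ 2 (mod 5)
Result: 2 + 4x + x^2 + x^3 + 2x^4

f · g = 2 + 4x + x^2 + x^3 + 2x^4


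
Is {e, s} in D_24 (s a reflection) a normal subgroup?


H = {e, s} in D_24 (s a reflection)
r·s·r⁻¹ = sr⁻² ≠ s for n ≥ 3, so {e, s} is not closed under conjugation

No, not a normal subgroup


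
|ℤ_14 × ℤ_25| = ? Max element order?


|ℤ_14 × ℤ_25| = 14 × 25 = 350
Max element order = lcm(14,25) = 350
Cyclic? Yes (gcd=1)

|ℤ_14×ℤ_25| = 350, max element order = 350


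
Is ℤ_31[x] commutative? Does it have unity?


ℤ_31 is a field (n prime), so ℤ_31[x] is a commutative integral domain with unity
Commutative: Yes
Integral domain: Yes
Has unity: Yes

ℤ_31[x]: Commutative=Yes, Unity=Yes


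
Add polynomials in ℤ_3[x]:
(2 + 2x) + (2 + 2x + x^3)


Add coefficients mod 3:
x^0: 2 + 2 = 1 (mod 3)
x^1: 2 + 2 = 1 (mod 3)
x^2: 0 + 0 = 0 (mod 3)
x^3: 0 + 1 = 1 (mod 3)
Result: 1 + x + x^3

f + g = 1 + x + x^3


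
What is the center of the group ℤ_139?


Z(G) = {g ∈ G | gx = xg for all x ∈ G}
ℤ_139 is abelian, so Z(G) = G

Z(ℤ_139) = ℤ_139


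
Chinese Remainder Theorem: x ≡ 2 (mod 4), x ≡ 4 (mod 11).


m₁ = 4, m₂ = 11, gcd = 1, so CRT applies. M = m₁·m₂ = 44
Let M₁ = M/m₁ = 11, M₂ = M/m₂ = 4
Find y₁ ≡ M₁⁻¹ (mod m₁): 11⁻¹ ≡ 3 (mod 4)
Find y₂ ≡ M₂⁻¹ (mod m₂): 4⁻¹ ≡ 3 (mod 11)
x = a₁·M₁·y₁ + a₂·M₂·y₂ = 2·11·3 + 4·4·3 = 114
Reduce mod 44: x ≡ 26
Check: 26 mod 4 = 2 ✓, 26 mod 11 = 4 ✓

x ≡ 26 (mod 44)


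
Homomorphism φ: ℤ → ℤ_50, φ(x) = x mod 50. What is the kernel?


Kernel = preimage of identity
ker(φ) = {x ∈ ℤ : x ≡ 0 (mod 50)} = 50ℤ = {0, ±50, ±100, ...}

ker(φ) = 50ℤ


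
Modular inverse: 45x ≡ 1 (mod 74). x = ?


Use the extended Euclidean algorithm to write 1 = 45·s + 74·t; then s mod 74 is the inverse.
Euclidean algorithm:
  45 = 0·74 + 45
  74 = 1·45 + 29
  45 = 1·29 + 16
  29 = 1·16 + 13
  16 = 1·13 + 3
  13 = 4·3 + 1
  3 = 3·1 + 0
gcd(45,74) = 1
Back-substitution gives: 45·(-23) + 74·(14) = 1
So 45⁻¹ ≡ -23 ≡ 51 (mod 74)
Check: 45 × 51 = 2295 ≡ 1 (mod 74) ✓

45⁻¹ ≡ 51 (mod 74)


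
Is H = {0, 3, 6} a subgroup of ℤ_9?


Subgroup test for H = {0, 3, 6} in (ℤ_9, +):
(1) 0 ∈ H? Yes
(2) Closure: for all a,b ∈ H, (a+b) mod 9 ∈ H? Yes
(3) Inverses: for all a ∈ H, -a mod 9 ∈ H? Yes

Yes, H is a subgroup of ℤ_9


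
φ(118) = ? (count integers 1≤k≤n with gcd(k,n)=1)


Factor n: 118 = 2 × 59
φ(n) = n · ∏(1 - 1/p) over distinct primes p | n
φ(118) = 118 · (1 - 1/2) · (1 - 1/59) = 58

φ(118) = 58


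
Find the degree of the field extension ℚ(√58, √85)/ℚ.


[ℚ(√58,√85):ℚ] = [ℚ(√58,√85):ℚ(√58)]·[ℚ(√58):ℚ] = 2·2 = 4

[ℚ(√58, √85)/ℚ] = 4


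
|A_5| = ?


|A_n| = n!/2 (even permutations)
|A_5| = 5!/2 = 120/2 = 60

|A_5| = 60


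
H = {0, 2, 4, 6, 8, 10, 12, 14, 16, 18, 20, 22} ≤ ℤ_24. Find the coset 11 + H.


11 + H = {11 + h (mod 24) : h ∈ H}
11+0=11, 11+2=13, 11+4=15, 11+6=17, 11+8=19, 11+10=21, 11+12=23, 11+14=1, 11+16=3, 11+18=5, 11+20=7, 11+22=9
11 + H = {1, 3, 5, 7, 9, 11, 13, 15, 17, 19, 21, 23} = 1 + H

11 + H = {1, 3, 5, 7, 9, 11, 13, 15, 17, 19, 21, 23}


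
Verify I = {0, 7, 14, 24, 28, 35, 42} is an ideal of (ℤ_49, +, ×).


Check ideal conditions for I = {0, 7, 14, 24, 28, 35, 42} in ℤ_49:
(1) I is an additive subgroup? No
(2) For r ∈ ℤ_49 and a ∈ I: r·a ∈ I? No  [counterexample: r=2, a=24, r·a mod 49 = 48 ∉ I]

No, I is not an ideal of ℤ_49


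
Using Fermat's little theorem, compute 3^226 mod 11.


Fermat's little theorem: if p is prime and gcd(a,p)=1, then a^(p-1) ≡ 1 (mod p)
p = 11 is prime, gcd(3,11) = 1
Reduce exponent: 226 mod 10 = 6
So 3^226 ≡ 3^6 (mod 11)
3^6 mod 11 = 3

3^226 ≡ 3 (mod 11)


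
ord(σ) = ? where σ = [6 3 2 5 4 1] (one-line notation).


Cycle decomposition: (1 6) (2 3) (4 5)
Cycle lengths: 2, 2, 2
Order = lcm(2, 2, 2) = 2

ord(σ) = 2


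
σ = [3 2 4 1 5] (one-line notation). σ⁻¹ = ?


To find σ⁻¹, swap domain and range:
σ(1) = 3 → σ⁻¹(3) = 1
σ(2) = 2 → σ⁻¹(2) = 2
σ(3) = 4 → σ⁻¹(4) = 3
σ(4) = 1 → σ⁻¹(1) = 4
σ(5) = 5 → σ⁻¹(5) = 5

σ⁻¹ = [4 2 1 3 5]


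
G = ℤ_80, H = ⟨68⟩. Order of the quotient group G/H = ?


|⟨68⟩| = n / gcd(68, 80) = 80 / 4 = 20
H is normal (ℤ_80 is abelian).
|G/H| = |G| / |H| = 80 / 20 = 4

|G/H| = 4


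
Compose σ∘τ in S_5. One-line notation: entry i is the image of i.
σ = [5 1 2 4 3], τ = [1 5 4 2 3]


σ∘τ: apply τ first, then σ
1 →τ 1 →σ 5
2 →τ 5 →σ 3
3 →τ 4 →σ 4
4 →τ 2 →σ 1
5 →τ 3 →σ 2

σ∘τ = [5 3 4 1 2]


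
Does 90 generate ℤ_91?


g generates ℤ_n iff gcd(g, n) = 1
gcd(90, 91) = 1
Since gcd = 1, 90 is a generator.

Yes, 90 generates ℤ_91


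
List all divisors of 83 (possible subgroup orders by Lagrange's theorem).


Lagrange's theorem: |H| divides |G|
|G| = 83
Divisors of 83: 1, 83

Possible subgroup orders: {1, 83}


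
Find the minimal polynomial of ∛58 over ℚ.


∛58 satisfies x³ - 58 = 0, irreducible over ℚ (no rational root; 58 is not a perfect cube)

Minimal polynomial: x³ - 58


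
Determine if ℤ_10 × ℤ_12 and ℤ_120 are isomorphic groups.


Comparing ℤ_10 × ℤ_12 and ℤ_120:
gcd(10,12) = 2 ≠ 1. Max element order in ℤ_10×ℤ_12 is lcm(10,12) = 60 < 120, so it has no element of order 120

No, ℤ_10 × ℤ_12 ≇ ℤ_120


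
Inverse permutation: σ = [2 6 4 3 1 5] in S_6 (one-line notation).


To find σ⁻¹, swap domain and range:
σ(1) = 2 → σ⁻¹(2) = 1
σ(2) = 6 → σ⁻¹(6) = 2
σ(3) = 4 → σ⁻¹(4) = 3
σ(4) = 3 → σ⁻¹(3) = 4
σ(5) = 1 → σ⁻¹(1) = 5
σ(6) = 5 → σ⁻¹(5) = 6

σ⁻¹ = [5 1 4 3 6 2]


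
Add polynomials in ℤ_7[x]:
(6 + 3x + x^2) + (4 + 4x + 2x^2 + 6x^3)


Add coefficients mod 7:
x^0: 6 + 4 = 3 (mod 7)
x^1: 3 + 4 = 0 (mod 7)
x^2: 1 + 2 = 3 (mod 7)
x^3: 0 + 6 = 6 (mod 7)
Result: 3 + 3x^2 + 6x^3

f + g = 3 + 3x^2 + 6x^3


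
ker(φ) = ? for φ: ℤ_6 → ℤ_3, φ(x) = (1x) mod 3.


Kernel = preimage of identity
ker(φ) = {x ∈ ℤ_6 : 1x ≡ 0 (mod 3)}. Since 3 | 6, φ is well-defined. The kernel is the cyclic subgroup ⟨3⟩ of ℤ_6 (order 2), i.e. {0, 3}

ker(φ) = {0, 3}


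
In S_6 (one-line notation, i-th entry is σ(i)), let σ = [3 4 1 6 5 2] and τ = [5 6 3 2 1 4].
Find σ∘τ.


σ∘τ: apply τ first, then σ
1 →τ 5 →σ 5
2 →τ 6 →σ 2
3 →τ 3 →σ 1
4 →τ 2 →σ 4
5 →τ 1 →σ 3
6 →τ 4 →σ 6

σ∘τ = [5 2 1 4 3 6]


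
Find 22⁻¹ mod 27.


Use the extended Euclidean algorithm to write 1 = 22·s + 27·t; then s mod 27 is the inverse.
Euclidean algorithm:
  22 = 0·27 + 22
  27 = 1·22 + 5
  22 = 4·5 + 2
  5 = 2·2 + 1
  2 = 2·1 + 0
gcd(22,27) = 1
Back-substitution gives: 22·(-11) + 27·(9) = 1
So 22⁻¹ ≡ -11 ≡ 16 (mod 27)
Check: 22 × 16 = 352 ≡ 1 (mod 27) ✓

22⁻¹ ≡ 16 (mod 27)


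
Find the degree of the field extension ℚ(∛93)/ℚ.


∛93 has minimal polynomial x³ - 93 (irreducible over ℚ since 93 is not a perfect cube)

[ℚ(∛93)/ℚ] = 3


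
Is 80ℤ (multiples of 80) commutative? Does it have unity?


80ℤ is a commutative ring under +,× but has no multiplicative identity (1 ∉ 80ℤ); it has no zero divisors, but without unity it is not an integral domain
Commutative: Yes
Integral domain: No
Has unity: No

80ℤ (multiples of 80): Commutative=Yes, Unity=No


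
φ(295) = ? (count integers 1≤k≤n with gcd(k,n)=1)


Factor n: 295 = 5 × 59
φ(n) = n · ∏(1 - 1/p) over distinct primes p | n
φ(295) = 295 · (1 - 1/5) · (1 - 1/59) = 232

φ(295) = 232


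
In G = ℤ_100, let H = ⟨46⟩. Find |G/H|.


|⟨46⟩| = n / gcd(46, 100) = 100 / 2 = 50
H is normal (ℤ_100 is abelian).
|G/H| = |G| / |H| = 100 / 50 = 2

|G/H| = 2


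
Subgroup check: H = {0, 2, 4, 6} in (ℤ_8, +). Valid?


Subgroup test for H = {0, 2, 4, 6} in (ℤ_8, +):
(1) 0 ∈ H? Yes
(2) Closure: for all a,b ∈ H, (a+b) mod 8 ∈ H? Yes
(3) Inverses: for all a ∈ H, -a mod 8 ∈ H? Yes

Yes, H is a subgroup of ℤ_8


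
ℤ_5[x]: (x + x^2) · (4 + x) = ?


Expand and collect like terms; reduce coefficients mod 5:
x^0: 0·4 = 0 ≡ 0 (mod 5)
x^1: 0·1 + 1·4 = 4 ≡ 4 (mod 5)
x^2: 1·1 + 1·4 = 5 ≡ 0 (mod 5)
x^3: 1·1 = 1 ≡ 1 (mod 5)
Result: 4x + x^3

f · g = 4x + x^3


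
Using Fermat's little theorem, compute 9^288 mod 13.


Fermat's little theorem: if p is prime and gcd(a,p)=1, then a^(p-1) ≡ 1 (mod p)
p = 13 is prime, gcd(9,13) = 1
Reduce exponent: 288 mod 12 = 0
So 9^288 ≡ 9^0 (mod 13)
9^0 = 1

9^288 ≡ 1 (mod 13)


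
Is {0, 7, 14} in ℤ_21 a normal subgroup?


H = {0, 7, 14} in ℤ_21
ℤ_21 is abelian; every subgroup of an abelian group is normal

Yes, normal subgroup


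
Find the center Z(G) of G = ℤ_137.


Z(G) = {g ∈ G | gx = xg for all x ∈ G}
ℤ_137 is abelian, so Z(G) = G

Z(ℤ_137) = ℤ_137


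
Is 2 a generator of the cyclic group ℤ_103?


g generates ℤ_n iff gcd(g, n) = 1
gcd(2, 103) = 1
Since gcd = 1, 2 is a generator.

Yes, 2 generates ℤ_103


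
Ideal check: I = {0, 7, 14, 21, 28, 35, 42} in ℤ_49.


Check ideal conditions for I = {0, 7, 14, 21, 28, 35, 42} in ℤ_49:
(1) I is an additive subgroup? Yes
(2) For r ∈ ℤ_49 and a ∈ I: r·a ∈ I? Yes

Yes, I is an ideal of ℤ_49


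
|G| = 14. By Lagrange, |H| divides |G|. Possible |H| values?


Lagrange's theorem: |H| divides |G|
|G| = 14
Divisors of 14: 1, 2, 7, 14

Possible subgroup orders: {1, 2, 7, 14}


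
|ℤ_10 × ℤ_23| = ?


|A × B| = |A| · |B|
|ℤ_10 × ℤ_23| = 10 × 23 = 230

|ℤ_10 × ℤ_23| = 230


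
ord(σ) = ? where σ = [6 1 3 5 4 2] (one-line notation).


Cycle decomposition: (1 6 2) (4 5)
Cycle lengths: 3, 2
Order = lcm(3, 2) = 6

ord(σ) = 6


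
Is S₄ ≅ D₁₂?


Comparing S₄ and D₁₂:
S₄ has trivial center; D₁₂ has center {e, r⁶}

No, S₄ ≇ D₁₂


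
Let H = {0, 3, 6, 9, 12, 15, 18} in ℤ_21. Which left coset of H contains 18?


18 + H = {18 + h (mod 21) : h ∈ H}
18+0=18, 18+3=0, 18+6=3, 18+9=6, 18+12=9, 18+15=12, 18+18=15
18 + H = {0, 3, 6, 9, 12, 15, 18} = 0 + H

18 + H = {0, 3, 6, 9, 12, 15, 18}


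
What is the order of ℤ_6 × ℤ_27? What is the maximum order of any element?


|ℤ_6 × ℤ_27| = 6 × 27 = 162
Max element order = lcm(6,27) = 54
Cyclic? No (gcd=3)

|ℤ_6×ℤ_27| = 162, max element order = 54


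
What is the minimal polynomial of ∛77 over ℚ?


∛77 satisfies x³ - 77 = 0, irreducible over ℚ (no rational root; 77 is not a perfect cube)

Minimal polynomial: x³ - 77


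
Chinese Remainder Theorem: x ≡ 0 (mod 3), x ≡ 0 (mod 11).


m₁ = 3, m₂ = 11, gcd = 1, so CRT applies. M = m₁·m₂ = 33
Let M₁ = M/m₁ = 11, M₂ = M/m₂ = 3
Find y₁ ≡ M₁⁻¹ (mod m₁): 11⁻¹ ≡ 2 (mod 3)
Find y₂ ≡ M₂⁻¹ (mod m₂): 3⁻¹ ≡ 4 (mod 11)
x = a₁·M₁·y₁ + a₂·M₂·y₂ = 0·11·2 + 0·3·4 = 0
Reduce mod 33: x ≡ 0
Check: 0 mod 3 = 0 ✓, 0 mod 11 = 0 ✓

x ≡ 0 (mod 33)


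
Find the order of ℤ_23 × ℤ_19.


|A × B| = |A| · |B|
|ℤ_23 × ℤ_19| = 23 × 19 = 437

|ℤ_23 × ℤ_19| = 437


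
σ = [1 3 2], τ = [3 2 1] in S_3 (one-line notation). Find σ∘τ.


σ∘τ: apply τ first, then σ
1 →τ 3 →σ 2
2 →τ 2 →σ 3
3 →τ 1 →σ 1

σ∘τ = [2 3 1]


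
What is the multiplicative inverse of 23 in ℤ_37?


Use the extended Euclidean algorithm to write 1 = 23·s + 37·t; then s mod 37 is the inverse.
Euclidean algorithm:
  23 = 0·37 + 23
  37 = 1·23 + 14
  23 = 1·14 + 9
  14 = 1·9 + 5
  9 = 1·5 + 4
  5 = 1·4 + 1
  4 = 4·1 + 0
gcd(23,37) = 1
Back-substitution gives: 23·(-8) + 37·(5) = 1
So 23⁻¹ ≡ -8 ≡ 29 (mod 37)
Check: 23 × 29 = 667 ≡ 1 (mod 37) ✓

23⁻¹ ≡ 29 (mod 37)


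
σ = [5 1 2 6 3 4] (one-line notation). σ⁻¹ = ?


To find σ⁻¹, swap domain and range:
σ(1) = 5 → σ⁻¹(5) = 1
σ(2) = 1 → σ⁻¹(1) = 2
σ(3) = 2 → σ⁻¹(2) = 3
σ(4) = 6 → σ⁻¹(6) = 4
σ(5) = 3 → σ⁻¹(3) = 5
σ(6) = 4 → σ⁻¹(4) = 6

σ⁻¹ = [2 3 5 6 1 4]


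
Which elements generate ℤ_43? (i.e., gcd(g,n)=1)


g generates ℤ_n iff gcd(g,n) = 1
Prime factors of 43: 43
Generators are g ∈ {1,...,42} not divisible by any of these primes.
Generators: {1, 2, 3, 4, 5, 6, 7, 8, 9, 10, 11, 12, 13, 14, 15, 16, 17, 18, 19, 20, 21, 22, 23, 24, 25, 26, 27, 28, 29, 30, 31, 32, 33, 34, 35, 36, 37, 38, 39, 40, 41, 42}
Number of generators = φ(43) = 42

Generators of ℤ_43 = {1, 2, 3, 4, 5, 6, 7, 8, 9, 10, 11, 12, 13, 14, 15, 16, 17, 18, 19, 20, 21, 22, 23, 24, 25, 26, 27, 28, 29, 30, 31, 32, 33, 34, 35, 36, 37, 38, 39, 40, 41, 42}


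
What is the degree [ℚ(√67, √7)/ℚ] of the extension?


[ℚ(√67,√7):ℚ] = [ℚ(√67,√7):ℚ(√67)]·[ℚ(√67):ℚ] = 2·2 = 4

[ℚ(√67, √7)/ℚ] = 4


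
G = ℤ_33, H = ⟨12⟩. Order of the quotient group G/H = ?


|⟨12⟩| = n / gcd(12, 33) = 33 / 3 = 11
H is normal (ℤ_33 is abelian).
|G/H| = |G| / |H| = 33 / 11 = 3

|G/H| = 3


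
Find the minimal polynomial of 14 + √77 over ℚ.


Let α = 14 + √77. Then α - 14 = √77, so (α - 14)² = 77, giving α² - 28α + 119 = 0. Degree 2 and α ∉ ℚ, so this is the minimal polynomial.

Minimal polynomial: x² - 28x + 119


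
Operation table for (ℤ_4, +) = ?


Elements: {0, 1, 2, 3}
Operation: addition mod 4
Entry (a, b) = (a + b) mod 4

Cayley table:
  | 0 | 1 | 2 | 3
0 | 0 | 1 | 2 | 3
1 | 1 | 2 | 3 | 0
2 | 2 | 3 | 0 | 1
3 | 3 | 0 | 1 | 2


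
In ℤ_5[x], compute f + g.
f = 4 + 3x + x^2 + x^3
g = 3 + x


Add coefficients mod 5:
x^0: 4 + 3 = 2 (mod 5)
x^1: 3 + 1 = 4 (mod 5)
x^2: 1 + 0 = 1 (mod 5)
x^3: 1 + 0 = 1 (mod 5)
Result: 2 + 4x + x^2 + x^3

f + g = 2 + 4x + x^2 + x^3


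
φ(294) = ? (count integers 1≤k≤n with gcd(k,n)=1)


Factor n: 294 = 2 × 3 × 7^2
φ(n) = n · ∏(1 - 1/p) over distinct primes p | n
φ(294) = 294 · (1 - 1/2) · (1 - 1/3) · (1 - 1/7) = 84

φ(294) = 84


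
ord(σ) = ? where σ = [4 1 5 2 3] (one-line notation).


Cycle decomposition: (1 4 2) (3 5)
Cycle lengths: 3, 2
Order = lcm(3, 2) = 6

ord(σ) = 6


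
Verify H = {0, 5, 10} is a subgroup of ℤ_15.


Subgroup test for H = {0, 5, 10} in (ℤ_15, +):
(1) 0 ∈ H? Yes
(2) Closure: for all a,b ∈ H, (a+b) mod 15 ∈ H? Yes
(3) Inverses: for all a ∈ H, -a mod 15 ∈ H? Yes

Yes, H is a subgroup of ℤ_15


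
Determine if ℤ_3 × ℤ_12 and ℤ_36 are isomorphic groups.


Comparing ℤ_3 × ℤ_12 and ℤ_36:
gcd(3,12) = 3 ≠ 1. Max element order in ℤ_3×ℤ_12 is lcm(3,12) = 12 < 36, so it has no element of order 36

No, ℤ_3 × ℤ_12 ≇ ℤ_36


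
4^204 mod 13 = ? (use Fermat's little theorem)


Fermat's little theorem: if p is prime and gcd(a,p)=1, then a^(p-1) ≡ 1 (mod p)
p = 13 is prime, gcd(4,13) = 1
Reduce exponent: 204 mod 12 = 0
So 4^204 ≡ 4^0 (mod 13)
4^0 = 1

4^204 ≡ 1 (mod 13)


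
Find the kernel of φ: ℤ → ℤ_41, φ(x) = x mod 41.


Kernel = preimage of identity
ker(φ) = {x ∈ ℤ : x ≡ 0 (mod 41)} = 41ℤ = {0, ±41, ±82, ...}

ker(φ) = 41ℤ


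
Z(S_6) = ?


Z(G) = {g ∈ G | gx = xg for all x ∈ G}
S_n is non-abelian for n ≥ 3; Z(S_6) is trivial

Z(S_6) = {e}


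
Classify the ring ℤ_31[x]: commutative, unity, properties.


ℤ_31 is a field (n prime), so ℤ_31[x] is a commutative integral domain with unity
Commutative: Yes
Integral domain: Yes
Has unity: Yes

ℤ_31[x]: Commutative=Yes, Unity=Yes


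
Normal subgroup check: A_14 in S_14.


H = A_14 in S_14
A_14 has index 2 in S_14, and every subgroup of index 2 is normal

Yes, normal subgroup


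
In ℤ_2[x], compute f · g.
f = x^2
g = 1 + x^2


Expand and collect like terms; reduce coefficients mod 2:
x^0: 0·1 = 0 ≡ 0 (mod 2)
x^1: 0·0 + 0·1 = 0 ≡ 0 (mod 2)
x^2: 0·1 + 0·0 + 1·1 = 1 ≡ 1 (mod 2)
x^3: 0·1 + 1·0 = 0 ≡ 0 (mod 2)
x^4: 1·1 = 1 ≡ 1 (mod 2)
Result: x^2 + x^4

f · g = x^2 + x^4


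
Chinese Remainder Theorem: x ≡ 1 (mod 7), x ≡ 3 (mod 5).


m₁ = 7, m₂ = 5, gcd = 1, so CRT applies. M = m₁·m₂ = 35
Let M₁ = M/m₁ = 5, M₂ = M/m₂ = 7
Find y₁ ≡ M₁⁻¹ (mod m₁): 5⁻¹ ≡ 3 (mod 7)
Find y₂ ≡ M₂⁻¹ (mod m₂): 7⁻¹ ≡ 3 (mod 5)
x = a₁·M₁·y₁ + a₂·M₂·y₂ = 1·5·3 + 3·7·3 = 78
Reduce mod 35: x ≡ 8
Check: 8 mod 7 = 1 ✓, 8 mod 5 = 3 ✓

x ≡ 8 (mod 35)


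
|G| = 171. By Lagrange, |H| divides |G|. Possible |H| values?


Lagrange's theorem: |H| divides |G|
|G| = 171
Divisors of 171: 1, 3, 9, 19, 57, 171

Possible subgroup orders: {1, 3, 9, 19, 57, 171}


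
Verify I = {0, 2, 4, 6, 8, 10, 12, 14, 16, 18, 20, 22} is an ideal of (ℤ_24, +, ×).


Check ideal conditions for I = {0, 2, 4, 6, 8, 10, 12, 14, 16, 18, 20, 22} in ℤ_24:
(1) I is an additive subgroup? Yes
(2) For r ∈ ℤ_24 and a ∈ I: r·a ∈ I? Yes

Yes, I is an ideal of ℤ_24


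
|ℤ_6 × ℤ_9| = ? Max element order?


|ℤ_6 × ℤ_9| = 6 × 9 = 54
Max element order = lcm(6,9) = 18
Cyclic? No (gcd=3)

|ℤ_6×ℤ_9| = 54, max element order = 18


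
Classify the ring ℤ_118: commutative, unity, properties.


ℤ_118 is a commutative ring with unity 1; 118 = 2×59 is composite, so 2·59 ≡ 0 gives zero divisors (not an integral domain)
Commutative: Yes
Integral domain: No
Has unity: Yes

ℤ_118: Commutative=Yes, Unity=Yes


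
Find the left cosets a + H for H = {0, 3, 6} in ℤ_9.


H = {0, 3, 6}, |H| = 3
Number of cosets = |G|/|H| = 9/3 = 3
0 + H = {0, 3, 6}
1 + H = {1, 4, 7}
2 + H = {2, 5, 8}

Cosets: 0+H={0,3,6}; 1+H={1,4,7}; 2+H={2,5,8}


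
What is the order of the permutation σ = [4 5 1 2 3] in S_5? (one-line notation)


Cycle decomposition: (1 4 2 5 3)
Cycle lengths: 5
Order = lcm(5) = 5

ord(σ) = 5


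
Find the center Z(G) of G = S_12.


Z(G) = {g ∈ G | gx = xg for all x ∈ G}
S_n is non-abelian for n ≥ 3; Z(S_12) is trivial

Z(S_12) = {e}


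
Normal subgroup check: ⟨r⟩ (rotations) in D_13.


H = ⟨r⟩ (rotations) in D_13
The rotation subgroup ⟨r⟩ has index 2 in D_13, so it is normal

Yes, normal subgroup


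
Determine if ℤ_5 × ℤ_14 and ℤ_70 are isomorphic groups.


Comparing ℤ_5 × ℤ_14 and ℤ_70:
gcd(5,14) = 1, so ℤ_5 × ℤ_14 ≅ ℤ_70 (CRT)

Yes, ℤ_5 × ℤ_14 ≅ ℤ_70


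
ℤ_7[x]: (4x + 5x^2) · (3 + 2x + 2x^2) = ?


Expand and collect like terms; reduce coefficients mod 7:
x^0: 0·3 = 0 ≡ 0 (mod 7)
x^1: 0·2 + 4·3 = 12 ≡ 5 (mod 7)
x^2: 0·2 + 4·2 + 5·3 = 23 ≡ 2 (mod 7)
x^3: 4·2 + 5·2 = 18 ≡ 4 (mod 7)
x^4: 5·2 = 10 ≡ 3 (mod 7)
Result: 5x + 2x^2 + 4x^3 + 3x^4

f · g = 5x + 2x^2 + 4x^3 + 3x^4


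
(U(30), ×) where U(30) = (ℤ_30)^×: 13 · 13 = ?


Operation: multiplication mod 30
13 · 13 = (a × b) mod 30 with a = 13, b = 13

13 · 13 = 19


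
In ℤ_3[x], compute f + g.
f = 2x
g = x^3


Add coefficients mod 3:
x^0: 0 + 0 = 0 (mod 3)
x^1: 2 + 0 = 2 (mod 3)
x^2: 0 + 0 = 0 (mod 3)
x^3: 0 + 1 = 1 (mod 3)
Result: 2x + x^3

f + g = 2x + x^3


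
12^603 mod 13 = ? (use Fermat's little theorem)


Fermat's little theorem: if p is prime and gcd(a,p)=1, then a^(p-1) ≡ 1 (mod p)
p = 13 is prime, gcd(12,13) = 1
Reduce exponent: 603 mod 12 = 3
So 12^603 ≡ 12^3 (mod 13)
12^3 mod 13 = 12

12^603 ≡ 12 (mod 13)


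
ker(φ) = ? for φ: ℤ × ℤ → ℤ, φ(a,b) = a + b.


Kernel = preimage of identity
ker(φ) = {(a,b) ∈ ℤ² | a+b = 0} = {(a,-a) | a ∈ ℤ}

ker(φ) = {(a,-a) | a ∈ ℤ}


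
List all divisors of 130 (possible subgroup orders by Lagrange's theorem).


Lagrange's theorem: |H| divides |G|
|G| = 130
Divisors of 130: 1, 2, 5, 10, 13, 26, 65, 130

Possible subgroup orders: {1, 2, 5, 10, 13, 26, 65, 130}


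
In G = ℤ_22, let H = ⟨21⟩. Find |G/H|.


|⟨21⟩| = n / gcd(21, 22) = 22 / 1 = 22
H is normal (ℤ_22 is abelian).
|G/H| = |G| / |H| = 22 / 22 = 1

|G/H| = 1


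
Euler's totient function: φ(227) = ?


Factor n: 227 = 227
φ(n) = n · ∏(1 - 1/p) over distinct primes p | n
φ(227) = 227 · (1 - 1/227) = 226

φ(227) = 226


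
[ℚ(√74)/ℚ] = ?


√74 has minimal polynomial x² - 74 (irreducible over ℚ since 74 is squarefree)

[ℚ(√74)/ℚ] = 2


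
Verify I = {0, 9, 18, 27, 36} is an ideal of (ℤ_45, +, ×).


Check ideal conditions for I = {0, 9, 18, 27, 36} in ℤ_45:
(1) I is an additive subgroup? Yes
(2) For r ∈ ℤ_45 and a ∈ I: r·a ∈ I? Yes

Yes, I is an ideal of ℤ_45


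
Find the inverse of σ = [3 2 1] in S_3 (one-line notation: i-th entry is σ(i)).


To find σ⁻¹, swap domain and range:
σ(1) = 3 → σ⁻¹(3) = 1
σ(2) = 2 → σ⁻¹(2) = 2
σ(3) = 1 → σ⁻¹(1) = 3

σ⁻¹ = [3 2 1]


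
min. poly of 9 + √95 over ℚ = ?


Let α = 9 + √95. Then α - 9 = √95, so (α - 9)² = 95, giving α² - 18α - 14 = 0. Degree 2 and α ∉ ℚ, so this is the minimal polynomial.

Minimal polynomial: x² - 18x - 14


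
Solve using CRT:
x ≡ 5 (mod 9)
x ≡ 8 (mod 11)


m₁ = 9, m₂ = 11, gcd = 1, so CRT applies. M = m₁·m₂ = 99
Let M₁ = M/m₁ = 11, M₂ = M/m₂ = 9
Find y₁ ≡ M₁⁻¹ (mod m₁): 11⁻¹ ≡ 5 (mod 9)
Find y₂ ≡ M₂⁻¹ (mod m₂): 9⁻¹ ≡ 5 (mod 11)
x = a₁·M₁·y₁ + a₂·M₂·y₂ = 5·11·5 + 8·9·5 = 635
Reduce mod 99: x ≡ 41
Check: 41 mod 9 = 5 ✓, 41 mod 11 = 8 ✓

x ≡ 41 (mod 99)


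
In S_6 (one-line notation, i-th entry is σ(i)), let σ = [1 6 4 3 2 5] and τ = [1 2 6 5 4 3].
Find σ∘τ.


σ∘τ: apply τ first, then σ
1 →τ 1 →σ 1
2 →τ 2 →σ 6
3 →τ 6 →σ 5
4 →τ 5 →σ 2
5 →τ 4 →σ 3
6 →τ 3 →σ 4

σ∘τ = [1 6 5 2 3 4]


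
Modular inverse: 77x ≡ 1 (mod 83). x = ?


Use the extended Euclidean algorithm to write 1 = 77·s + 83·t; then s mod 83 is the inverse.
Euclidean algorithm:
  77 = 0·83 + 77
  83 = 1·77 + 6
  77 = 12·6 + 5
  6 = 1·5 + 1
  5 = 5·1 + 0
gcd(77,83) = 1
Back-substitution gives: 77·(-14) + 83·(13) = 1
So 77⁻¹ ≡ -14 ≡ 69 (mod 83)
Check: 77 × 69 = 5313 ≡ 1 (mod 83) ✓

77⁻¹ ≡ 69 (mod 83)


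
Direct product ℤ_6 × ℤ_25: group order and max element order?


|ℤ_6 × ℤ_25| = 6 × 25 = 150
Max element order = lcm(6,25) = 150
Cyclic? Yes (gcd=1)

|ℤ_6×ℤ_25| = 150, max element order = 150


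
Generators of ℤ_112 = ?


g generates ℤ_n iff gcd(g,n) = 1
Prime factors of 112: 2, 7
Generators are g ∈ {1,...,111} not divisible by any of these primes.
Generators: {1, 3, 5, 9, 11, 13, 15, 17, 19, 23, 25, 27, 29, 31, 33, 37, 39, 41, 43, 45, 47, 51, 53, 55, 57, 59, 61, 65, 67, 69, 71, 73, 75, 79, 81, 83, 85, 87, 89, 93, 95, 97, 99, 101, 103, 107, 109, 111}
Number of generators = φ(112) = 48

Generators of ℤ_112 = {1, 3, 5, 9, 11, 13, 15, 17, 19, 23, 25, 27, 29, 31, 33, 37, 39, 41, 43, 45, 47, 51, 53, 55, 57, 59, 61, 65, 67, 69, 71, 73, 75, 79, 81, 83, 85, 87, 89, 93, 95, 97, 99, 101, 103, 107, 109, 111}


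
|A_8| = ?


|A_n| = n!/2 (even permutations)
|A_8| = 8!/2 = 40320/2 = 20160

|A_8| = 20160


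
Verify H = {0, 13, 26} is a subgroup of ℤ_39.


Subgroup test for H = {0, 13, 26} in (ℤ_39, +):
(1) 0 ∈ H? Yes
(2) Closure: for all a,b ∈ H, (a+b) mod 39 ∈ H? Yes
(3) Inverses: for all a ∈ H, -a mod 39 ∈ H? Yes

Yes, H is a subgroup of ℤ_39


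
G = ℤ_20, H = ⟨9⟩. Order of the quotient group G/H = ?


|⟨9⟩| = n / gcd(9, 20) = 20 / 1 = 20
H is normal (ℤ_20 is abelian).
|G/H| = |G| / |H| = 20 / 20 = 1

|G/H| = 1


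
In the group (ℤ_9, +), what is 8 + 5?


Operation: addition mod 9
8 + 5 = (a + b) mod 9 with a = 8, b = 5

8 + 5 = 4


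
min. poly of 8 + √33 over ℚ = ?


Let α = 8 + √33. Then α - 8 = √33, so (α - 8)² = 33, giving α² - 16α + 31 = 0. Degree 2 and α ∉ ℚ, so this is the minimal polynomial.

Minimal polynomial: x² - 16x + 31


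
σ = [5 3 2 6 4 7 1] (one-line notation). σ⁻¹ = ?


To find σ⁻¹, swap domain and range:
σ(1) = 5 → σ⁻¹(5) = 1
σ(2) = 3 → σ⁻¹(3) = 2
σ(3) = 2 → σ⁻¹(2) = 3
σ(4) = 6 → σ⁻¹(6) = 4
σ(5) = 4 → σ⁻¹(4) = 5
σ(6) = 7 → σ⁻¹(7) = 6
σ(7) = 1 → σ⁻¹(1) = 7

σ⁻¹ = [7 3 2 5 1 4 6]


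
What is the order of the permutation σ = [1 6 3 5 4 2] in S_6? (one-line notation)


Cycle decomposition: (2 6) (4 5)
Cycle lengths: 2, 2
Order = lcm(2, 2) = 2

ord(σ) = 2


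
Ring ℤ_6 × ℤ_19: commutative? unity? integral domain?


Direct product ring; commutative with unity (1,1); but (1,0)·(0,1) = (0,0) gives zero divisors, so not an integral domain
Commutative: Yes
Integral domain: No
Has unity: Yes

ℤ_6 × ℤ_19: Commutative=Yes, Unity=Yes


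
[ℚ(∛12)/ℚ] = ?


∛12 has minimal polynomial x³ - 12 (irreducible over ℚ since 12 is not a perfect cube)

[ℚ(∛12)/ℚ] = 3


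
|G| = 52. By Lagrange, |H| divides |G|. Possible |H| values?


Lagrange's theorem: |H| divides |G|
|G| = 52
Divisors of 52: 1, 2, 4, 13, 26, 52

Possible subgroup orders: {1, 2, 4, 13, 26, 52}


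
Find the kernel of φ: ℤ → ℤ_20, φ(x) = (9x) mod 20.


Kernel = preimage of identity
ker(φ) = {x ∈ ℤ : 9x ≡ 0 (mod 20)}. gcd(9,20) = 1, so 9x ≡ 0 (mod 20) ⟺ x ≡ 0 (mod 20/1 = 20). Hence ker(φ) = 20ℤ

ker(φ) = 20ℤ


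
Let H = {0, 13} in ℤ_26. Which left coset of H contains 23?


23 + H = {23 + h (mod 26) : h ∈ H}
23+0=23, 23+13=10
23 + H = {10, 23} = 10 + H

23 + H = {10, 23}


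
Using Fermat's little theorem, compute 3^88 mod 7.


Fermat's little theorem: if p is prime and gcd(a,p)=1, then a^(p-1) ≡ 1 (mod p)
p = 7 is prime, gcd(3,7) = 1
Reduce exponent: 88 mod 6 = 4
So 3^88 ≡ 3^4 (mod 7)
3^4 mod 7 = 4

3^88 ≡ 4 (mod 7)


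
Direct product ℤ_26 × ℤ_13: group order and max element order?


|ℤ_26 × ℤ_13| = 26 × 13 = 338
Max element order = lcm(26,13) = 26
Cyclic? No (gcd=13)

|ℤ_26×ℤ_13| = 338, max element order = 26


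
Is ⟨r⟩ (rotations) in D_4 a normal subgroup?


H = ⟨r⟩ (rotations) in D_4
The rotation subgroup ⟨r⟩ has index 2 in D_4, so it is normal

Yes, normal subgroup


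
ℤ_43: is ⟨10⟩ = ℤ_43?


g generates ℤ_n iff gcd(g, n) = 1
gcd(10, 43) = 1
Since gcd = 1, 10 is a generator.

Yes, 10 generates ℤ_43


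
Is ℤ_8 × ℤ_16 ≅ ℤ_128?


Comparing ℤ_8 × ℤ_16 and ℤ_128:
gcd(8,16) = 8 ≠ 1. Max element order in ℤ_8×ℤ_16 is lcm(8,16) = 16 < 128, so it has no element of order 128

No, ℤ_8 × ℤ_16 ≇ ℤ_128


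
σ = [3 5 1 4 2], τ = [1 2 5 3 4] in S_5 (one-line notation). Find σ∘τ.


σ∘τ: apply τ first, then σ
1 →τ 1 →σ 3
2 →τ 2 →σ 5
3 →τ 5 →σ 2
4 →τ 3 →σ 1
5 →τ 4 →σ 4

σ∘τ = [3 5 2 1 4]


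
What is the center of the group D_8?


Z(G) = {g ∈ G | gx = xg for all x ∈ G}
For even n, Z(D_n) = {e, r^(n/2)}: the 180° rotation r^4 commutes with every reflection and rotation

Z(D_8) = {e, r^4}


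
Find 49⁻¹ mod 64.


Use the extended Euclidean algorithm to write 1 = 49·s + 64·t; then s mod 64 is the inverse.
Euclidean algorithm:
  49 = 0·64 + 49
  64 = 1·49 + 15
  49 = 3·15 + 4
  15 = 3·4 + 3
  4 = 1·3 + 1
  3 = 3·1 + 0
gcd(49,64) = 1
Back-substitution gives: 49·(17) + 64·(-13) = 1
So 49⁻¹ ≡ 17 ≡ 17 (mod 64)
Check: 49 × 17 = 833 ≡ 1 (mod 64) ✓

49⁻¹ ≡ 17 (mod 64)
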